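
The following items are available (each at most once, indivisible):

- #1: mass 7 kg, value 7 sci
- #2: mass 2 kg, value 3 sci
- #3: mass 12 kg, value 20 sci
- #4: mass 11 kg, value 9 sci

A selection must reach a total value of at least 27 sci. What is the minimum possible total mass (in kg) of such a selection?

Subsets with value ≥ 27, sorted by total mass:
- #1+#3: mass 19, value 27
- #1+#2+#3: mass 21, value 30
- #3+#4: mass 23, value 29
- #2+#3+#4: mass 25, value 32
Minimum mass: 19 kg.

19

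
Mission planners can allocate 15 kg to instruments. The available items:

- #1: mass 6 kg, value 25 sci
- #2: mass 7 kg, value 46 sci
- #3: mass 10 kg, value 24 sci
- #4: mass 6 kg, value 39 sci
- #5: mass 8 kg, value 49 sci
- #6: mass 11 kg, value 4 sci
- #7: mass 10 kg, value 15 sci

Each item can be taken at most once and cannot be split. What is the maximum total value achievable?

95 sci

This is a 0/1 knapsack; check combinations near the capacity.
- #2+#5: mass 7+8=15, value 46+49=95
- #4+#5: mass 6+8=14, value 39+49=88
- #2+#4: mass 7+6=13, value 46+39=85
- #1+#5: mass 6+8=14, value 25+49=74
- #1+#2: mass 6+7=13, value 25+46=71
Best: 95 sci.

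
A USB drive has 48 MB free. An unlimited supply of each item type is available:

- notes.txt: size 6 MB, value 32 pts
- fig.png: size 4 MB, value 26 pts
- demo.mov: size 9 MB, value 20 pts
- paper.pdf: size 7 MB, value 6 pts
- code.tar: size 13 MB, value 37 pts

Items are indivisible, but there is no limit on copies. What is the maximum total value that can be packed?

Best value-per-unit is fig.png at 26/4, and filling with it alone uses size 12×4=48. No mix of the others beats 12×26 = 312.

312 pts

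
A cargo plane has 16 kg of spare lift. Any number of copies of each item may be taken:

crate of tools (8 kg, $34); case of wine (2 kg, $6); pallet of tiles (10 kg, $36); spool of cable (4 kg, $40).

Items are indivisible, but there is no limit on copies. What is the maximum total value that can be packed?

$160

Best value-per-unit is spool of cable at 40/4, and filling with it alone uses weight 4×4=16. No mix of the others beats 4×40 = 160.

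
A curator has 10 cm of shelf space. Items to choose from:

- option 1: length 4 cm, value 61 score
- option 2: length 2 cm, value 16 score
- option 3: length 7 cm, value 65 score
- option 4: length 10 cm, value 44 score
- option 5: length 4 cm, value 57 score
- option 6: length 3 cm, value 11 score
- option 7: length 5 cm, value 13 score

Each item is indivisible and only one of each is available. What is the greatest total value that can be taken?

134 score

Check high-value combinations within 10 cm:
- option 1+option 2+option 5: length 4+2+4=10, value 61+16+57=134
- option 1+option 5: length 4+4=8, value 61+57=118
- option 1+option 2+option 6: length 4+2+3=9, value 61+16+11=88
- option 2+option 5+option 6: length 2+4+3=9, value 16+57+11=84
Best: 134 score.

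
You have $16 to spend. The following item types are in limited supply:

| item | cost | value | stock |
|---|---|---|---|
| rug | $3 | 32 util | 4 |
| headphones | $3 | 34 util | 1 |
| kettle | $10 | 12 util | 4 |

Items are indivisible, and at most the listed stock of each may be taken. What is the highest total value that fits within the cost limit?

Best selections within cost 16 and stock limits:
- 4×rug + 1×headphones: cost 15, value 162
- 3×rug + 1×headphones: cost 12, value 130
Best: 162 util.

162 util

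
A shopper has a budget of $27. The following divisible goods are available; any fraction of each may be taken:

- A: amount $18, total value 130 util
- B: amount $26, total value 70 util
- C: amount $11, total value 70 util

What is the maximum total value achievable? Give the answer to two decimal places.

187.27

Take in order of value per unit:
- A (130/18 per unit): all 18 → value 130, running total 130.00
- C (70/11 per unit): 9 of 11 → value 9×70/11 = 57.2727, running total 187.27
Total 187.27.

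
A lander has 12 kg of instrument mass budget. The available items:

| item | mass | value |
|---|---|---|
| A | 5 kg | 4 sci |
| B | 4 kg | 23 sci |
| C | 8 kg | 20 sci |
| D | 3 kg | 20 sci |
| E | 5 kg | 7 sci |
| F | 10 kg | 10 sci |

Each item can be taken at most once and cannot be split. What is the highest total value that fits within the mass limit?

50 sci

Check high-value combinations within 12 kg:
- B+D+E: mass 4+3+5=12, value 23+20+7=50
- A+B+D: mass 5+4+3=12, value 4+23+20=47
- B+D: mass 4+3=7, value 23+20=43
Best: 50 sci.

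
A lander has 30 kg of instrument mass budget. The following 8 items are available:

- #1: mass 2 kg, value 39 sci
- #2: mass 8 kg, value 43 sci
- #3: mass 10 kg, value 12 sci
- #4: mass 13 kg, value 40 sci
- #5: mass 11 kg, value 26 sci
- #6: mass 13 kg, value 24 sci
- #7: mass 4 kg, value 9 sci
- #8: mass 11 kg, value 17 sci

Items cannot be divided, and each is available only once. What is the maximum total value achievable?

131 sci

Check high-value combinations within 30 kg:
- #1+#2+#4+#7: mass 2+8+13+4=27, value 39+43+40+9=131
- #1+#2+#4: mass 2+8+13=23, value 39+43+40=122
- #1+#2+#5+#7: mass 2+8+11+4=25, value 39+43+26+9=117
- #1+#2+#6+#7: mass 2+8+13+4=27, value 39+43+24+9=115
- #1+#4+#5+#7: mass 2+13+11+4=30, value 39+40+26+9=114
Best: 131 sci.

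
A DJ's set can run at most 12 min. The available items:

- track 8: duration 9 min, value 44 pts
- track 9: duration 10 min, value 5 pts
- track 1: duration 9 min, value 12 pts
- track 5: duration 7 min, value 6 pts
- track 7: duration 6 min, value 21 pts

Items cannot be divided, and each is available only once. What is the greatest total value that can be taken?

44 pts

Check high-value combinations within 12 min:
- track 8: duration 9, value 44
- track 7: duration 6, value 21
- track 1: duration 9, value 12
- track 5: duration 7, value 6
Best: 44 pts.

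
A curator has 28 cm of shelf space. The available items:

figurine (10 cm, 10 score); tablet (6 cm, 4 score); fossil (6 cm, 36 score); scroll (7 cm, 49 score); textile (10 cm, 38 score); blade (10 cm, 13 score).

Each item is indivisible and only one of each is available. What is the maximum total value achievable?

Check high-value combinations within 28 cm:
- fossil+scroll+textile: length 6+7+10=23, value 36+49+38=123
- scroll+textile+blade: length 7+10+10=27, value 49+38+13=100
- fossil+scroll+blade: length 6+7+10=23, value 36+49+13=98
Best: 123 score.

123 score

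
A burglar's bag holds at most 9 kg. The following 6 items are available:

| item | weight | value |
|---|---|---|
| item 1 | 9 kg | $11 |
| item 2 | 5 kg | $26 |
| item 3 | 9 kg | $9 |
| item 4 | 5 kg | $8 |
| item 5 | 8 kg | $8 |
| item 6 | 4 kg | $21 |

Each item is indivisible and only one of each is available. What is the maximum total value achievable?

This is a 0/1 knapsack; check combinations near the capacity.
- item 2+item 6: weight 5+4=9, value 26+21=47
- item 4+item 6: weight 5+4=9, value 8+21=29
- item 2: weight 5, value 26
- item 6: weight 4, value 21
Best: $47.

$47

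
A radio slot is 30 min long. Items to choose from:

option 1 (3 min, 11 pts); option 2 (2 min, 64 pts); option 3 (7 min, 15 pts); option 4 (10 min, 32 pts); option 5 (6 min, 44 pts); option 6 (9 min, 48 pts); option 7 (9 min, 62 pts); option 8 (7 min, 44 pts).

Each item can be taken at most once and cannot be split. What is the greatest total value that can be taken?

Check high-value combinations within 30 min:
- option 1+option 2+option 5+option 6+option 7: duration 3+2+6+9+9=29, value 11+64+44+48+62=229
- option 1+option 2+option 6+option 7+option 8: duration 3+2+9+9+7=30, value 11+64+48+62+44=229
- option 1+option 2+option 5+option 7+option 8: duration 3+2+6+9+7=27, value 11+64+44+62+44=225
- option 2+option 5+option 6+option 7: duration 2+6+9+9=26, value 64+44+48+62=218
Best: 229 pts.

229 pts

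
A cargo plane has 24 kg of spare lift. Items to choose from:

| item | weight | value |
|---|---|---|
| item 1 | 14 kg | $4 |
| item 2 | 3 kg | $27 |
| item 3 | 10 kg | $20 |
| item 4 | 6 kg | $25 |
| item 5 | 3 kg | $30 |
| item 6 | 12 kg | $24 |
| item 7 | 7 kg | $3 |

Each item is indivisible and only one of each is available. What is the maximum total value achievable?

Check high-value combinations within 24 kg:
- item 2+item 4+item 5+item 6: weight 3+6+3+12=24, value 27+25+30+24=106
- item 2+item 3+item 4+item 5: weight 3+10+6+3=22, value 27+20+25+30=102
- item 2+item 4+item 5+item 7: weight 3+6+3+7=19, value 27+25+30+3=85
Best: $106.

$106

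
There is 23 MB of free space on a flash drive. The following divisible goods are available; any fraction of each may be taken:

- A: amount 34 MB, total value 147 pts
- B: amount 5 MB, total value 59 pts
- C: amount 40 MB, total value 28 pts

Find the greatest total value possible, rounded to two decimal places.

Take in order of value per unit:
- B (59/5 per unit): all 5 → value 59, running total 59.00
- A (147/34 per unit): 18 of 34 → value 18×147/34 = 77.8235, running total 136.82
Total 136.82.

136.82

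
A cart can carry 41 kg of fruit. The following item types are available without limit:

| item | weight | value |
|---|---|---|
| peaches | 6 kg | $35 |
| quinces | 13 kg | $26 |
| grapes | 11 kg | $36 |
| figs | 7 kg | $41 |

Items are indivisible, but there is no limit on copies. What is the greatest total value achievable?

$240

Best value-per-unit is figs at 41/7; filling with it alone gives 5×41 = 205.
Optimal mix: 1×peaches + 5×figs → weight 41, value 240.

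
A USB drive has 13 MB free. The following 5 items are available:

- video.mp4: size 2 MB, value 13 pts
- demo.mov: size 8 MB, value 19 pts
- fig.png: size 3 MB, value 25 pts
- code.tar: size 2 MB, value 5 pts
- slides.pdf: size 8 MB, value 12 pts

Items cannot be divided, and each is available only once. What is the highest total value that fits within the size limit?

This is a 0/1 knapsack; check combinations near the capacity.
- video.mp4+demo.mov+fig.png: size 2+8+3=13, value 13+19+25=57
- video.mp4+fig.png+slides.pdf: size 2+3+8=13, value 13+25+12=50
- demo.mov+fig.png+code.tar: size 8+3+2=13, value 19+25+5=49
- demo.mov+fig.png: size 8+3=11, value 19+25=44
Best: 57 pts.

57 pts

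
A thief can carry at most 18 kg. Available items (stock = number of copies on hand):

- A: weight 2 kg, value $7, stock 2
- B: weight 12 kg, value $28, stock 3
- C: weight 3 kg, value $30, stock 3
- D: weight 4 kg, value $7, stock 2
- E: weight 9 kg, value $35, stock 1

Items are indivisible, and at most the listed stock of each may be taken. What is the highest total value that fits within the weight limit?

$125

Best selections within weight 18 and stock limits:
- 3×C + 1×E: weight 18, value 125
- 2×A + 3×C + 1×D: weight 17, value 111
Best: $125.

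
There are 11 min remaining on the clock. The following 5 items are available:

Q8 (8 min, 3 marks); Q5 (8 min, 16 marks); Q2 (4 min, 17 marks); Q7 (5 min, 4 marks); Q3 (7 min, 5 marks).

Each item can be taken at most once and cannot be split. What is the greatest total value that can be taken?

Check high-value combinations within 11 min:
- Q2+Q3: time 4+7=11, value 17+5=22
- Q2+Q7: time 4+5=9, value 17+4=21
- Q2: time 4, value 17
Best: 22 marks.

22 marks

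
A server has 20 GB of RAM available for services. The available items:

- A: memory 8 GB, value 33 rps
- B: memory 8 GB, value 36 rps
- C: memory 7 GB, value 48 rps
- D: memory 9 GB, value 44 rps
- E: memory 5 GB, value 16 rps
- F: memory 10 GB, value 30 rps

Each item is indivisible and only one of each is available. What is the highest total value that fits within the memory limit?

Check high-value combinations within 20 GB:
- B+C+E: memory 8+7+5=20, value 36+48+16=100
- A+C+E: memory 8+7+5=20, value 33+48+16=97
- C+D: memory 7+9=16, value 48+44=92
Best: 100 rps.

100 rps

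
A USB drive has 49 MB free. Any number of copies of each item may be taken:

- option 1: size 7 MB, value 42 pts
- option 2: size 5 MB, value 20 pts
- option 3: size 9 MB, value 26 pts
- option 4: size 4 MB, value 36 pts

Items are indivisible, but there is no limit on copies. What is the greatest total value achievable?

432 pts

Best value-per-unit is option 4 at 36/4, and filling with it alone uses size 12×4=48. No mix of the others beats 12×36 = 432.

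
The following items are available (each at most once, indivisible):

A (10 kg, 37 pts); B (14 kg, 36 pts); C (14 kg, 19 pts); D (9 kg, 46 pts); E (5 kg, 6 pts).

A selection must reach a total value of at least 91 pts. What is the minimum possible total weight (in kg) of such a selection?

Subsets with value ≥ 91, sorted by total weight:
- A+B+D: weight 33, value 119
- A+C+D: weight 33, value 102
Minimum weight: 33 kg.

33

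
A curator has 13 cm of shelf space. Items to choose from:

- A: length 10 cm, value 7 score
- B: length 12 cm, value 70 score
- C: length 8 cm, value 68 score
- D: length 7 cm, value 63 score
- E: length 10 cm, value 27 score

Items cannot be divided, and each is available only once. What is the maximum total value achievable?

70 score

Check high-value combinations within 13 cm:
- B: length 12, value 70
- C: length 8, value 68
- D: length 7, value 63
Best: 70 score.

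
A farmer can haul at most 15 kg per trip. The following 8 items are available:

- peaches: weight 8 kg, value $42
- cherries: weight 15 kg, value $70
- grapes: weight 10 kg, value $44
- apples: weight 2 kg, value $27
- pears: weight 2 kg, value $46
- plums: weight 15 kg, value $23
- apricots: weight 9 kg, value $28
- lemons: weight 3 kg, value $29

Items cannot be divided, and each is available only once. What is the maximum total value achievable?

$144

Check high-value combinations within 15 kg:
- peaches+apples+pears+lemons: weight 8+2+2+3=15, value 42+27+46+29=144
- grapes+pears+lemons: weight 10+2+3=15, value 44+46+29=119
- peaches+pears+lemons: weight 8+2+3=13, value 42+46+29=117
Best: $144.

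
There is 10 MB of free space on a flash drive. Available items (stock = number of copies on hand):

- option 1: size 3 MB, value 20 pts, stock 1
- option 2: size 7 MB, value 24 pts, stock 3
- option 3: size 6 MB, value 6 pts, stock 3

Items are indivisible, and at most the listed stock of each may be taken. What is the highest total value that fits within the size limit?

44 pts

Top feasible selections:
- 1×option 1 + 1×option 2: size 10, value 44
- 1×option 1 + 1×option 3: size 9, value 26
- 1×option 2: size 7, value 24
- 1×option 1: size 3, value 20
Best: 44 pts.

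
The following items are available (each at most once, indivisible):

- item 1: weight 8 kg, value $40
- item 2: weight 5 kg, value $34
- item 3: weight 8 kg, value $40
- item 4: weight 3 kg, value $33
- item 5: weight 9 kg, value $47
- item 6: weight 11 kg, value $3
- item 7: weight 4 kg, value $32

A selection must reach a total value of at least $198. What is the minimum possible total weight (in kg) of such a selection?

Subsets with value ≥ 198, sorted by total weight:
- item 1+item 2+item 3+item 4+item 5+item 7: weight 37, value 226
- item 1+item 2+item 3+item 4+item 5+item 6+item 7: weight 48, value 229
Minimum weight: 37 kg.

37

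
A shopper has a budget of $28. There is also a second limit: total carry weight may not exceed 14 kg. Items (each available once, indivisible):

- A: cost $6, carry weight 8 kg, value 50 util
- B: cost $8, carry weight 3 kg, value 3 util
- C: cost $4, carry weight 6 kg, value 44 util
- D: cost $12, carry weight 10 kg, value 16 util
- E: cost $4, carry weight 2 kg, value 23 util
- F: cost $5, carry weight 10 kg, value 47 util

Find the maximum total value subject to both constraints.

Feasible sets respecting both limits:
- A+C: cost 10, carry weight 14, value 94
- A+B+E: cost 18, carry weight 13, value 76
- A+E: cost 10, carry weight 10, value 73
Best: 94 util.

94 util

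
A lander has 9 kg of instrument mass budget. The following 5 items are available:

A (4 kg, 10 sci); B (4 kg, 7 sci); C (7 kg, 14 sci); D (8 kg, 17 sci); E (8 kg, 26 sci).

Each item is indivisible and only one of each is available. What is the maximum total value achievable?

26 sci

Check high-value combinations within 9 kg:
- E: mass 8, value 26
- A+B: mass 4+4=8, value 10+7=17
- D: mass 8, value 17
- C: mass 7, value 14
- A: mass 4, value 10
Best: 26 sci.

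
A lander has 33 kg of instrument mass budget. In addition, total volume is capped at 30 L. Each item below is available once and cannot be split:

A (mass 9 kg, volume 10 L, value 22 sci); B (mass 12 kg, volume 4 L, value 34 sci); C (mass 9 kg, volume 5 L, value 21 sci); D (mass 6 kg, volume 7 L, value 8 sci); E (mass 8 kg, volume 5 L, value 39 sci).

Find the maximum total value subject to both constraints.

95 sci

Feasible sets respecting both limits:
- A+B+E: mass 29, volume 19, value 95
- B+C+E: mass 29, volume 14, value 94
- A+C+D+E: mass 32, volume 27, value 90
Best: 95 sci.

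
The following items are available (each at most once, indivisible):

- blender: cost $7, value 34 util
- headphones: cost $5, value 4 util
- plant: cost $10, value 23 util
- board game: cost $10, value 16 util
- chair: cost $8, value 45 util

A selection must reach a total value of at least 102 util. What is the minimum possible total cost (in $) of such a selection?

Subsets with value ≥ 102, sorted by total cost:
- blender+plant+chair: cost 25, value 102
- blender+headphones+plant+chair: cost 30, value 106
Minimum cost: 25 $.

25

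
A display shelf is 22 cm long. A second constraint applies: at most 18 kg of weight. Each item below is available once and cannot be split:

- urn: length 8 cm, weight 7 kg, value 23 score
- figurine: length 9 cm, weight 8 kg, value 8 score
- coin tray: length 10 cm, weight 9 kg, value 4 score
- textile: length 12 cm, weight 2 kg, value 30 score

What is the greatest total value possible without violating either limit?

Feasible sets respecting both limits:
- urn+textile: length 20, weight 9, value 53
- figurine+textile: length 21, weight 10, value 38
- coin tray+textile: length 22, weight 11, value 34
- urn+figurine: length 17, weight 15, value 31
Best: 53 score.

53 score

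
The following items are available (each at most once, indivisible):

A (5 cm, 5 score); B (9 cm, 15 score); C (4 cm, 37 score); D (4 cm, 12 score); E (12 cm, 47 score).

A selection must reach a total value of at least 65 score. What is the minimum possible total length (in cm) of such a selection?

Subsets with value ≥ 65, sorted by total length:
- C+E: length 16, value 84
- C+D+E: length 20, value 96
- A+C+E: length 21, value 89
- A+B+C+D: length 22, value 69
Minimum length: 16 cm.

16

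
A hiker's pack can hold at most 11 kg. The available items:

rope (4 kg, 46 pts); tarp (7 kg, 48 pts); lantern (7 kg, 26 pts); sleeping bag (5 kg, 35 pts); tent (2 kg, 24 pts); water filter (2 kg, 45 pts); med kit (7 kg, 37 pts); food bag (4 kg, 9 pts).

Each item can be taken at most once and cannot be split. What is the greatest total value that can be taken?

Check high-value combinations within 11 kg:
- rope+sleeping bag+water filter: weight 4+5+2=11, value 46+35+45=126
- tarp+tent+water filter: weight 7+2+2=11, value 48+24+45=117
- rope+tent+water filter: weight 4+2+2=8, value 46+24+45=115
Best: 126 pts.

126 pts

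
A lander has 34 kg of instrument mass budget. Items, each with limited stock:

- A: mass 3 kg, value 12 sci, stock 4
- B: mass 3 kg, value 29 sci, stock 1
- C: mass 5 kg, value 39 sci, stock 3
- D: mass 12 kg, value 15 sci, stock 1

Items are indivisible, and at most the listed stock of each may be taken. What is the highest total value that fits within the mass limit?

194 sci

Best selections within mass 34 and stock limits:
- 4×A + 1×B + 3×C: mass 30, value 194
- 3×A + 1×B + 3×C: mass 27, value 182
Best: 194 sci.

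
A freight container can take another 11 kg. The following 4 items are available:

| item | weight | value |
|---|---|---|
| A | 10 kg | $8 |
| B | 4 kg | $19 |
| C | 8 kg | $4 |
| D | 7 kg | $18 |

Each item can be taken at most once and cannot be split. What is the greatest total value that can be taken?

$37

Check high-value combinations within 11 kg:
- B+D: weight 4+7=11, value 19+18=37
- B: weight 4, value 19
- D: weight 7, value 18
- A: weight 10, value 8
- C: weight 8, value 4
Best: $37.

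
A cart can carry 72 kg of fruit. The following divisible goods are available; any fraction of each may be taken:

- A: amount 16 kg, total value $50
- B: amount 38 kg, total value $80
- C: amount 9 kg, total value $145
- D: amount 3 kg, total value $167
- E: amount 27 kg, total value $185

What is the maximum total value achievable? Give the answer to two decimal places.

Take in order of value per unit:
- D (167/3 per unit): all 3 → value 167, running total 167.00
- C (145/9 per unit): all 9 → value 145, running total 312.00
- E (185/27 per unit): all 27 → value 185, running total 497.00
- A (50/16 per unit): all 16 → value 50, running total 547.00
- B (80/38 per unit): 17 of 38 → value 17×80/38 = 35.7895, running total 582.79
Total 582.79.

582.79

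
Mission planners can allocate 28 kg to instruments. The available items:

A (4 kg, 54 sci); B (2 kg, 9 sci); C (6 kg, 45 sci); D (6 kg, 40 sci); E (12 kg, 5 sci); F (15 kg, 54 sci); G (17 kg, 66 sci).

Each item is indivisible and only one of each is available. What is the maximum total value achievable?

165 sci

Check high-value combinations within 28 kg:
- A+C+G: mass 4+6+17=27, value 54+45+66=165
- A+B+C+F: mass 4+2+6+15=27, value 54+9+45+54=162
- A+D+G: mass 4+6+17=27, value 54+40+66=160
- A+B+D+F: mass 4+2+6+15=27, value 54+9+40+54=157
Best: 165 sci.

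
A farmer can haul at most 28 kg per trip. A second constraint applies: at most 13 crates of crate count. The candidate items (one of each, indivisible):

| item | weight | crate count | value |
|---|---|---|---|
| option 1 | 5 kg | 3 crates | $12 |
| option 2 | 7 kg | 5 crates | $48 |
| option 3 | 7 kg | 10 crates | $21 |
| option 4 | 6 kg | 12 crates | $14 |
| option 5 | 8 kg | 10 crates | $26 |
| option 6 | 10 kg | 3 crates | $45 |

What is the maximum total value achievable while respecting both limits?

Feasible sets respecting both limits:
- option 1+option 2+option 6: weight 22, crate count 11, value 105
- option 2+option 6: weight 17, crate count 8, value 93
- option 5+option 6: weight 18, crate count 13, value 71
- option 3+option 6: weight 17, crate count 13, value 66
Best: $105.

$105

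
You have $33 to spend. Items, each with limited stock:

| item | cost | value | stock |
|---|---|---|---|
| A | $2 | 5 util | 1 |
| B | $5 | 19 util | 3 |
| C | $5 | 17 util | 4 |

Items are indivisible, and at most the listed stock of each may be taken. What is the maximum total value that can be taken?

Top feasible selections:
- 1×A + 3×B + 3×C: cost 32, value 113
- 1×A + 2×B + 4×C: cost 32, value 111
Best: 113 util.

113 util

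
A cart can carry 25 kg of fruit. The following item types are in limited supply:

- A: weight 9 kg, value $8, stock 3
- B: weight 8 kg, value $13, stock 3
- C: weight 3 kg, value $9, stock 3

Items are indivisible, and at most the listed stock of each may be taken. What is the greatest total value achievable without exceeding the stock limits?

Top feasible selections:
- 2×B + 3×C: weight 25, value 53
- 2×B + 2×C: weight 22, value 44
- 1×B + 3×C: weight 17, value 40
Best: $53.

$53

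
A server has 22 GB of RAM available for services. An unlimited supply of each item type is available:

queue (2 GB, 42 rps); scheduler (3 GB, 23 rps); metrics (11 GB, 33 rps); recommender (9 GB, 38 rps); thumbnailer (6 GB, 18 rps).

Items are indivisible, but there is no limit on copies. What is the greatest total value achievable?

Best value-per-unit is queue at 42/2, and filling with it alone uses memory 11×2=22. No mix of the others beats 11×42 = 462.

462 rps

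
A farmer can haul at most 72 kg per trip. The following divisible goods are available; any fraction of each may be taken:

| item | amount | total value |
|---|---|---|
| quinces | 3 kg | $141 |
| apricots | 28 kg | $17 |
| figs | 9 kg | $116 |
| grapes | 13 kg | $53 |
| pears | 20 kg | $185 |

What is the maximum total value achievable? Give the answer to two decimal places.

Take in order of value per unit:
- quinces (141/3 per unit): all 3 → value 141, running total 141.00
- figs (116/9 per unit): all 9 → value 116, running total 257.00
- pears (185/20 per unit): all 20 → value 185, running total 442.00
- grapes (53/13 per unit): all 13 → value 53, running total 495.00
- apricots (17/28 per unit): 27 of 28 → value 27×17/28 = 16.3929, running total 511.39
Total 511.39.

511.39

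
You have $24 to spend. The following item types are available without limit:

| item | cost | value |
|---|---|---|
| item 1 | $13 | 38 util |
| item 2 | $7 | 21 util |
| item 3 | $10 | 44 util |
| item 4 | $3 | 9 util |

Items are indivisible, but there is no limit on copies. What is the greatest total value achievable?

Best value-per-unit is item 3 at 44/10; filling with it alone gives 2×44 = 88.
Optimal mix: 2×item 3 + 1×item 4 → cost 23, value 97.

97 util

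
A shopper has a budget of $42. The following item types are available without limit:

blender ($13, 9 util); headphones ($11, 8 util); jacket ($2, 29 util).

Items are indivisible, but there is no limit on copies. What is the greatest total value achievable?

Best value-per-unit is jacket at 29/2, and filling with it alone uses cost 21×2=42. No mix of the others beats 21×29 = 609.

609 util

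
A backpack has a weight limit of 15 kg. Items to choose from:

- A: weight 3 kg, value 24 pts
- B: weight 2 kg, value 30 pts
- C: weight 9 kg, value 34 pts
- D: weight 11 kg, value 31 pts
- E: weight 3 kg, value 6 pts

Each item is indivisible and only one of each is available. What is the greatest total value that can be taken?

Check high-value combinations within 15 kg:
- A+B+C: weight 3+2+9=14, value 24+30+34=88
- B+C+E: weight 2+9+3=14, value 30+34+6=70
- B+C: weight 2+9=11, value 30+34=64
- A+C+E: weight 3+9+3=15, value 24+34+6=64
Best: 88 pts.

88 pts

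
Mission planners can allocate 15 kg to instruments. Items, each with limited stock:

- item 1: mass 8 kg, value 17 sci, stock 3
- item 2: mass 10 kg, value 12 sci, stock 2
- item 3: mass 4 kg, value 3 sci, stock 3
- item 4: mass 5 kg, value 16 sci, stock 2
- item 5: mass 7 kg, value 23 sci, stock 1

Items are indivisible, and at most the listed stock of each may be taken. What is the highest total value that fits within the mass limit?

40 sci

Top feasible selections:
- 1×item 1 + 1×item 5: mass 15, value 40
- 1×item 4 + 1×item 5: mass 12, value 39
- 1×item 3 + 2×item 4: mass 14, value 35
- 1×item 1 + 1×item 4: mass 13, value 33
Best: 40 sci.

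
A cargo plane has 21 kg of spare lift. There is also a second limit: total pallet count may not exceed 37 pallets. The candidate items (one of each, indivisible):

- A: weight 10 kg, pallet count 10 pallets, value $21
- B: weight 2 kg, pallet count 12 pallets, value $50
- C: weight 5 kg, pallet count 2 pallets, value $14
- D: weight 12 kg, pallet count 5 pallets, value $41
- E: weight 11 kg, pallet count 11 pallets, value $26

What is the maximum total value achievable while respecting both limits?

$105

Feasible sets respecting both limits:
- B+C+D: weight 19, pallet count 19, value 105
- B+D: weight 14, pallet count 17, value 91
- B+C+E: weight 18, pallet count 25, value 90
- A+B+C: weight 17, pallet count 24, value 85
Best: $105.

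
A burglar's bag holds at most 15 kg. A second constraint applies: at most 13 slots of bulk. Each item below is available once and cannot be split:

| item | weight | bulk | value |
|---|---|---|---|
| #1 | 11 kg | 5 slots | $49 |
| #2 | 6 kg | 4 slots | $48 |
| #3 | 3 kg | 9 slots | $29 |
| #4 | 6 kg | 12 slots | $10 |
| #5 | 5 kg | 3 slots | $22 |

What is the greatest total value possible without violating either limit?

Feasible sets respecting both limits:
- #2+#3: weight 9, bulk 13, value 77
- #2+#5: weight 11, bulk 7, value 70
- #3+#5: weight 8, bulk 12, value 51
- #1: weight 11, bulk 5, value 49
Best: $77.

$77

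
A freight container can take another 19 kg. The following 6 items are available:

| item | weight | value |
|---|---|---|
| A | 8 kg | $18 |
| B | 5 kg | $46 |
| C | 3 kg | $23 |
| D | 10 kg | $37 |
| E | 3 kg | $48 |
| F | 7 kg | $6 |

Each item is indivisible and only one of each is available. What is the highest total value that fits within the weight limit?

Check high-value combinations within 19 kg:
- A+B+C+E: weight 8+5+3+3=19, value 18+46+23+48=135
- B+D+E: weight 5+10+3=18, value 46+37+48=131
- B+C+E+F: weight 5+3+3+7=18, value 46+23+48+6=123
- B+C+E: weight 5+3+3=11, value 46+23+48=117
- A+B+E: weight 8+5+3=16, value 18+46+48=112
Best: $135.

$135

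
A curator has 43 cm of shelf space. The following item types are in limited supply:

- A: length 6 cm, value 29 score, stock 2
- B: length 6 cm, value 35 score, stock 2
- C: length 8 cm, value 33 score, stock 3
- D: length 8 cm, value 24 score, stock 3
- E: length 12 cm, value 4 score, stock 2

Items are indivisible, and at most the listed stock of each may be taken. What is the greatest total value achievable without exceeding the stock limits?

198 score

Top feasible selections:
- 1×A + 2×B + 3×C: length 42, value 198
- 2×A + 2×B + 2×C: length 40, value 194
- 2×A + 1×B + 3×C: length 42, value 192
- 1×A + 2×B + 2×C + 1×D: length 42, value 189
Best: 198 score.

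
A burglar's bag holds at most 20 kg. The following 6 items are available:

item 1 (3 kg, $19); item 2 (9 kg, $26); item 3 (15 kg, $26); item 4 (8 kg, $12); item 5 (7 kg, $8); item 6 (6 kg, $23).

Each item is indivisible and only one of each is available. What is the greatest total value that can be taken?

This is a 0/1 knapsack; check combinations near the capacity.
- item 1+item 2+item 6: weight 3+9+6=18, value 19+26+23=68
- item 1+item 2+item 4: weight 3+9+8=20, value 19+26+12=57
- item 1+item 4+item 6: weight 3+8+6=17, value 19+12+23=54
- item 1+item 2+item 5: weight 3+9+7=19, value 19+26+8=53
- item 1+item 5+item 6: weight 3+7+6=16, value 19+8+23=50
Best: $68.

$68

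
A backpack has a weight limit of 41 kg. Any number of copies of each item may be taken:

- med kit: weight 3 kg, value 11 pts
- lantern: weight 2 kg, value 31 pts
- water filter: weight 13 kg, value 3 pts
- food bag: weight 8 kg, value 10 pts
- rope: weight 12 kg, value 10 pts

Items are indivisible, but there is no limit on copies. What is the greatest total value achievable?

620 pts

Best value-per-unit is lantern at 31/2, and filling with it alone uses weight 20×2=40. No mix of the others beats 20×31 = 620.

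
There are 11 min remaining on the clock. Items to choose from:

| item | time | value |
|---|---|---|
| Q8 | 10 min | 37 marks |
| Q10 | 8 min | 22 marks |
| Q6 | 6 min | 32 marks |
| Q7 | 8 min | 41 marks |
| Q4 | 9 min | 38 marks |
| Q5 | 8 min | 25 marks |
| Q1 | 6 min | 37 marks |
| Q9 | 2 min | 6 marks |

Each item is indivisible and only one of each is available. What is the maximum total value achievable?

47 marks

This is a 0/1 knapsack; check combinations near the capacity.
- Q7+Q9: time 8+2=10, value 41+6=47
- Q4+Q9: time 9+2=11, value 38+6=44
- Q1+Q9: time 6+2=8, value 37+6=43
- Q7: time 8, value 41
- Q6+Q9: time 6+2=8, value 32+6=38
Best: 47 marks.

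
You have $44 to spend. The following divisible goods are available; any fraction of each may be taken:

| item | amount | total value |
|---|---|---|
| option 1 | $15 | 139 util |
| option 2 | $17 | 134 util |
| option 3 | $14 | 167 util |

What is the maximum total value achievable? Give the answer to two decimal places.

Take in order of value per unit:
- option 3 (167/14 per unit): all 14 → value 167, running total 167.00
- option 1 (139/15 per unit): all 15 → value 139, running total 306.00
- option 2 (134/17 per unit): 15 of 17 → value 15×134/17 = 118.2353, running total 424.24
Total 424.24.

424.24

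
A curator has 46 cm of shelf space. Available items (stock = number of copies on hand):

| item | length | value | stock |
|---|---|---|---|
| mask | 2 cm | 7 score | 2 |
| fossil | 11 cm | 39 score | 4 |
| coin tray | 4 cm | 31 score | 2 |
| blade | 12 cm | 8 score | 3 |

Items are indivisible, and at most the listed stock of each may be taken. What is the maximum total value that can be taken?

193 score

Best selections within length 46 and stock limits:
- 2×mask + 3×fossil + 2×coin tray: length 45, value 193
- 1×mask + 3×fossil + 2×coin tray: length 43, value 186
Best: 193 score.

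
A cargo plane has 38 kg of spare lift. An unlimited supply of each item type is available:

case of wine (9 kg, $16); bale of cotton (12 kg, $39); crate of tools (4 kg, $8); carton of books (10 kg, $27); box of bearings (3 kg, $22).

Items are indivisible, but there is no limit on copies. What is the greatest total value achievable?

Best value-per-unit is box of bearings at 22/3, and filling with it alone uses weight 12×3=36. No mix of the others beats 12×22 = 264.

$264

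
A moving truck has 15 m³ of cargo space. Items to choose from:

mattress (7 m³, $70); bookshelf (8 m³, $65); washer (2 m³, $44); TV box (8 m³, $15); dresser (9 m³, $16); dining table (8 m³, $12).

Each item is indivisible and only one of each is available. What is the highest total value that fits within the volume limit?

This is a 0/1 knapsack; check combinations near the capacity.
- mattress+bookshelf: volume 7+8=15, value 70+65=135
- mattress+washer: volume 7+2=9, value 70+44=114
- bookshelf+washer: volume 8+2=10, value 65+44=109
- mattress+TV box: volume 7+8=15, value 70+15=85
Best: $135.

$135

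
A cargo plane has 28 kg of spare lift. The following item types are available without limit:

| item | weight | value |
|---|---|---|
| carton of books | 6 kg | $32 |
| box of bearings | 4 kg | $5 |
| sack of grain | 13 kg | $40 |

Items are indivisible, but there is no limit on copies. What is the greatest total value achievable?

$133

Best value-per-unit is carton of books at 32/6; filling with it alone gives 4×32 = 128.
Optimal mix: 4×carton of books + 1×box of bearings → weight 28, value 133.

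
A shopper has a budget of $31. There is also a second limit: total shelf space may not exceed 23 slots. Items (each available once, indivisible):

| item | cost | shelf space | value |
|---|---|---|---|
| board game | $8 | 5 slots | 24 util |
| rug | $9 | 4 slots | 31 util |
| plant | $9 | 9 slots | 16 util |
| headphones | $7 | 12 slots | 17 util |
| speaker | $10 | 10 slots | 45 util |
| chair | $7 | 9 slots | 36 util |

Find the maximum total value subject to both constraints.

112 util

Feasible sets respecting both limits:
- rug+speaker+chair: cost 26, shelf space 23, value 112
- board game+rug+speaker: cost 27, shelf space 19, value 100
- rug+plant+speaker: cost 28, shelf space 23, value 92
- board game+rug+chair: cost 24, shelf space 18, value 91
Best: 112 util.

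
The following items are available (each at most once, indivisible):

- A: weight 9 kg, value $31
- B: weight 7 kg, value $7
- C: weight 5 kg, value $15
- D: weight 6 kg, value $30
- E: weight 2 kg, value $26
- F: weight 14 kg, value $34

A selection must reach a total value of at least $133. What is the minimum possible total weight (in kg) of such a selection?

Subsets with value ≥ 133, sorted by total weight:
- A+C+D+E+F: weight 36, value 136
- A+B+C+D+E+F: weight 43, value 143
Minimum weight: 36 kg.

36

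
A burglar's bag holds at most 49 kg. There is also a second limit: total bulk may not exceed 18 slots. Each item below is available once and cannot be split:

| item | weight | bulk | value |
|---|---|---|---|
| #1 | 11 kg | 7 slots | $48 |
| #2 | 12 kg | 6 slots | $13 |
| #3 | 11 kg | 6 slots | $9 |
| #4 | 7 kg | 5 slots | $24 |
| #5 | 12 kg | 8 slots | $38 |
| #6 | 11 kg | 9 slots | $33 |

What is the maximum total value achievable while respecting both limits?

$86

Feasible sets respecting both limits:
- #1+#5: weight 23, bulk 15, value 86
- #1+#2+#4: weight 30, bulk 18, value 85
- #1+#3+#4: weight 29, bulk 18, value 81
- #1+#6: weight 22, bulk 16, value 81
Best: $86.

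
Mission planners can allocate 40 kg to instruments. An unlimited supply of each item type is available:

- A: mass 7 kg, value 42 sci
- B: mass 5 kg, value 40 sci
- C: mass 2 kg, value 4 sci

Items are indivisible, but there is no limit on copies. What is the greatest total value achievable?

320 sci

Best value-per-unit is B at 40/5, and filling with it alone uses mass 8×5=40. No mix of the others beats 8×40 = 320.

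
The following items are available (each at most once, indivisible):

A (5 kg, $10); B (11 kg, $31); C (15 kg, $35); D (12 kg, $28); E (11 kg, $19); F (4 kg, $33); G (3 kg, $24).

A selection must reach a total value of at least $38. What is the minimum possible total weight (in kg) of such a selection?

Subsets with value ≥ 38, sorted by total weight:
- F+G: weight 7, value 57
- A+F: weight 9, value 43
Minimum weight: 7 kg.

7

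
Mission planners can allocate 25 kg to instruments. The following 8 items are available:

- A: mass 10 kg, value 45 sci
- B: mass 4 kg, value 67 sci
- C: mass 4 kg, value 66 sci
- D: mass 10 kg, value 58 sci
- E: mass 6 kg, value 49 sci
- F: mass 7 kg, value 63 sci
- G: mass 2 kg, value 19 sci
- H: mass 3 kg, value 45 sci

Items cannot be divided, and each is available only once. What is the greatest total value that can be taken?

290 sci

Check high-value combinations within 25 kg:
- B+C+E+F+H: mass 4+4+6+7+3=24, value 67+66+49+63+45=290
- B+C+E+F+G: mass 4+4+6+7+2=23, value 67+66+49+63+19=264
- B+C+F+G+H: mass 4+4+7+2+3=20, value 67+66+63+19+45=260
Best: 290 sci.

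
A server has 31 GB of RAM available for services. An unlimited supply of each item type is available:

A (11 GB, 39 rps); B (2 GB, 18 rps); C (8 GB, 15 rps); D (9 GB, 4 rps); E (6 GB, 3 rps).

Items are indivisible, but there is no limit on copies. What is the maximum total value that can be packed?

270 rps

Best value-per-unit is B at 18/2, and filling with it alone uses memory 15×2=30. No mix of the others beats 15×18 = 270.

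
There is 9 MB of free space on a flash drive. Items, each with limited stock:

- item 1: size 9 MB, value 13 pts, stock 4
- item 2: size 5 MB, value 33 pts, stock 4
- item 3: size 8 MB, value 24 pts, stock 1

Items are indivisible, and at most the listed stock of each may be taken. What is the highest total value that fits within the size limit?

33 pts

Best selections within size 9 and stock limits:
- 1×item 2: size 5, value 33
- 1×item 3: size 8, value 24
- 1×item 1: size 9, value 13
Best: 33 pts.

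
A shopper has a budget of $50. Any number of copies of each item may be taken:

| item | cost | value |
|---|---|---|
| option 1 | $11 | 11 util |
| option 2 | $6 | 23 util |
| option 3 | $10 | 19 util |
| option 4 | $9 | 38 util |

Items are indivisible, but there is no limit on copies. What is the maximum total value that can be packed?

Best value-per-unit is option 4 at 38/9; filling with it alone gives 5×38 = 190.
Optimal mix: 2×option 2 + 4×option 4 → cost 48, value 198.

198 util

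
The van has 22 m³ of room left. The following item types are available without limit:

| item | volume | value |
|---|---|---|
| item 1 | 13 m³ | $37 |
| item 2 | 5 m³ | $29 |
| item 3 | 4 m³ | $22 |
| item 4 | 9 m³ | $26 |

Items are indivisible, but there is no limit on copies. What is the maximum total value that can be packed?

$124

Best value-per-unit is item 2 at 29/5; filling with it alone gives 4×29 = 116.
Optimal mix: 2×item 2 + 3×item 3 → volume 22, value 124.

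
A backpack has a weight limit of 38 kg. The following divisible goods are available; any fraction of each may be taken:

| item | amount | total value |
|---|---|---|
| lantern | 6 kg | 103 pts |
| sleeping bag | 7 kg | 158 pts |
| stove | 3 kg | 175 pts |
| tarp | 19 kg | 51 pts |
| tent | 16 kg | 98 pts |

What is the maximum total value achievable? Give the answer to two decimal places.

550.11

Take in order of value per unit:
- stove (175/3 per unit): all 3 → value 175, running total 175.00
- sleeping bag (158/7 per unit): all 7 → value 158, running total 333.00
- lantern (103/6 per unit): all 6 → value 103, running total 436.00
- tent (98/16 per unit): all 16 → value 98, running total 534.00
- tarp (51/19 per unit): 6 of 19 → value 6×51/19 = 16.1053, running total 550.11
Total 550.11.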